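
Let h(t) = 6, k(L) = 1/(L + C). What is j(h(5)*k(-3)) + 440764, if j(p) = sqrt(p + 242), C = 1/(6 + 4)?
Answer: 440764 + 7*sqrt(4118)/29 ≈ 4.4078e+5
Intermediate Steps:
C = 1/10 ≈ 0.10000
k(L) = 1/(1/10 + L) (k(L) = 1/(L + 1/10) = 1/(1/10 + L))
j(p) = sqrt(242 + p)
j(h(5)*k(-3)) + 440764 = sqrt(242 + 6*(10/(1 + 10*(-3)))) + 440764 = sqrt(242 + 6*(10/(1 - 30))) + 440764 = sqrt(242 + 6*(10/(-29))) + 440764 = sqrt(242 + 6*(10*(-1/29))) + 440764 = sqrt(242 + 6*(-10/29)) + 440764 = sqrt(242 - 60/29) + 440764 = sqrt(6958/29) + 440764 = 7*sqrt(4118)/29 + 440764 = 440764 + 7*sqrt(4118)/29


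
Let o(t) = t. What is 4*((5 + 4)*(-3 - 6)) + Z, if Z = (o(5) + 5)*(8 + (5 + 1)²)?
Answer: 116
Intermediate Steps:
Z = 440 (Z = (5 + 5)*(8 + (5 + 1)²) = 10*(8 + 6²) = 10*(8 + 36) = 10*44 = 440)
4*((5 + 4)*(-3 - 6)) + Z = 4*((5 + 4)*(-3 - 6)) + 440 = 4*(9*(-9)) + 440 = 4*(-81) + 440 = -324 + 440 = 116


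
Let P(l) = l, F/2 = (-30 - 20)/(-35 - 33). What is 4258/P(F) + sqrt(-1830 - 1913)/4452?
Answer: 72386/25 + I*sqrt(3743)/4452 ≈ 2895.4 + 0.013742*I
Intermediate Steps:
F = 25/17 (F = 2*((-30 - 20)/(-35 - 33)) = 2*(-50/(-68)) = 2*(-50*(-1/68)) = 2*(25/34) = 25/17 ≈ 1.4706)
4258/P(F) + sqrt(-1830 - 1913)/4452 = 4258/(25/17) + sqrt(-1830 - 1913)/4452 = 4258*(17/25) + sqrt(-3743)*(1/4452) = 72386/25 + (I*sqrt(3743))*(1/4452) = 72386/25 + I*sqrt(3743)/4452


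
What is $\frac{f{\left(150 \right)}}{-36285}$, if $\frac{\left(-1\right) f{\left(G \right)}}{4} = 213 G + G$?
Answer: $\frac{8560}{2419} \approx 3.5387$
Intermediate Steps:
$f{\left(G \right)} = - 856 G$ ($f{\left(G \right)} = - 4 \left(213 G + G\right) = - 4 \cdot 214 G = - 856 G$)
$\frac{f{\left(150 \right)}}{-36285} = \frac{\left(-856\right) 150}{-36285} = \left(-128400\right) \left(- \frac{1}{36285}\right) = \frac{8560}{2419}$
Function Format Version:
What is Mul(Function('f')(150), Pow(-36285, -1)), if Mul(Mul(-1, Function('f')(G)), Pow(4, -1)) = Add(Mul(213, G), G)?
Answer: Rational(8560, 2419) ≈ 3.5387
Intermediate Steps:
Function('f')(G) = Mul(-856, G) (Function('f')(G) = Mul(-4, Add(Mul(213, G), G)) = Mul(-4, Mul(214, G)) = Mul(-856, G))
Mul(Function('f')(150), Pow(-36285, -1)) = Mul(Mul(-856, 150), Pow(-36285, -1)) = Mul(-128400, Rational(-1, 36285)) = Rational(8560, 2419)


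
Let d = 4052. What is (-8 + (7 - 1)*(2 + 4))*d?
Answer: 113456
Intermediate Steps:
(-8 + (7 - 1)*(2 + 4))*d = (-8 + (7 - 1)*(2 + 4))*4052 = (-8 + 6*6)*4052 = (-8 + 36)*4052 = 28*4052 = 113456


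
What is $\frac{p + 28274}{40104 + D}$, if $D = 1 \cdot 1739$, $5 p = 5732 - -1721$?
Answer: $\frac{148823}{209215} \approx 0.71134$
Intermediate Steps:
$p = \frac{7453}{5}$ ($p = \frac{5732 - -1721}{5} = \frac{5732 + 1721}{5} = \frac{1}{5} \cdot 7453 = \frac{7453}{5} \approx 1490.6$)
$D = 1739$
$\frac{p + 28274}{40104 + D} = \frac{\frac{7453}{5} + 28274}{40104 + 1739} = \frac{148823}{5 \cdot 41843} = \frac{148823}{5} \cdot \frac{1}{41843} = \frac{148823}{209215}$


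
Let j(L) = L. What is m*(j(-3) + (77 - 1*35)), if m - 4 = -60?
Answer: -2184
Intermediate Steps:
m = -56 (m = 4 - 60 = -56)
m*(j(-3) + (77 - 1*35)) = -56*(-3 + (77 - 1*35)) = -56*(-3 + (77 - 35)) = -56*(-3 + 42) = -56*39 = -2184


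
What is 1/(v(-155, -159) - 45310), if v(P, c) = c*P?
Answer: -1/20665 ≈ -4.8391e-5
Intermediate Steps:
v(P, c) = P*c
1/(v(-155, -159) - 45310) = 1/(-155*(-159) - 45310) = 1/(24645 - 45310) = 1/(-20665) = -1/20665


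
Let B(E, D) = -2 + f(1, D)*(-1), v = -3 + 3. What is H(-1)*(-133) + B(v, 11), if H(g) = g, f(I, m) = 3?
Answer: 128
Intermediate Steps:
v = 0
B(E, D) = -5 (B(E, D) = -2 + 3*(-1) = -2 - 3 = -5)
H(-1)*(-133) + B(v, 11) = -1*(-133) - 5 = 133 - 5 = 128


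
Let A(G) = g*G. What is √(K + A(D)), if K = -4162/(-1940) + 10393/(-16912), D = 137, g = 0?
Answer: √6436940305495/2050580 ≈ 1.2373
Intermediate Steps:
K = 12556331/8202320 (K = -4162*(-1/1940) + 10393*(-1/16912) = 2081/970 - 10393/16912 = 12556331/8202320 ≈ 1.5308)
A(G) = 0 (A(G) = 0*G = 0)
√(K + A(D)) = √(12556331/8202320 + 0) = √(12556331/8202320) = √6436940305495/2050580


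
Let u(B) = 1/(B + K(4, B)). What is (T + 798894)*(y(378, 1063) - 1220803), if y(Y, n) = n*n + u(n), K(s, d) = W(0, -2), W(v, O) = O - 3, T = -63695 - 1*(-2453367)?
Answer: -153214376344993/529 ≈ -2.8963e+11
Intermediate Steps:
T = 2389672 (T = -63695 + 2453367 = 2389672)
W(v, O) = -3 + O
K(s, d) = -5 (K(s, d) = -3 - 2 = -5)
u(B) = 1/(-5 + B) (u(B) = 1/(B - 5) = 1/(-5 + B))
y(Y, n) = n² + 1/(-5 + n) (y(Y, n) = n*n + 1/(-5 + n) = n² + 1/(-5 + n))
(T + 798894)*(y(378, 1063) - 1220803) = (2389672 + 798894)*((1 + 1063²*(-5 + 1063))/(-5 + 1063) - 1220803) = 3188566*((1 + 1129969*1058)/1058 - 1220803) = 3188566*((1 + 1195507202)/1058 - 1220803) = 3188566*((1/1058)*1195507203 - 1220803) = 3188566*(1195507203/1058 - 1220803) = 3188566*(-96102371/1058) = -153214376344993/529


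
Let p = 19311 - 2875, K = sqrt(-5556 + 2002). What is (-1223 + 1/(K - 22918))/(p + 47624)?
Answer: -80295804614/4205845511085 - I*sqrt(3554)/33646764088680 ≈ -0.019091 - 1.7718e-12*I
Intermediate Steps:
K = I*sqrt(3554) (K = sqrt(-3554) = I*sqrt(3554) ≈ 59.615*I)
p = 16436
(-1223 + 1/(K - 22918))/(p + 47624) = (-1223 + 1/(I*sqrt(3554) - 22918))/(16436 + 47624) = (-1223 + 1/(-22918 + I*sqrt(3554)))/64060 = (-1223 + 1/(-22918 + I*sqrt(3554)))*(1/64060) = -1223/64060 + 1/(64060*(-22918 + I*sqrt(3554)))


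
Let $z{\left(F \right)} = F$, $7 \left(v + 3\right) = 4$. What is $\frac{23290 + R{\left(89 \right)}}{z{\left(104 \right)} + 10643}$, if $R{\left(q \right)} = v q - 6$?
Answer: $\frac{161475}{75229} \approx 2.1464$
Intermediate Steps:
$v = - \frac{17}{7}$ ($v = -3 + \frac{1}{7} \cdot 4 = -3 + \frac{4}{7} = - \frac{17}{7} \approx -2.4286$)
$R{\left(q \right)} = -6 - \frac{17 q}{7}$ ($R{\left(q \right)} = - \frac{17 q}{7} - 6 = -6 - \frac{17 q}{7}$)
$\frac{23290 + R{\left(89 \right)}}{z{\left(104 \right)} + 10643} = \frac{23290 - \frac{1555}{7}}{104 + 10643} = \frac{23290 - \frac{1555}{7}}{10747} = \left(23290 - \frac{1555}{7}\right) \frac{1}{10747} = \frac{161475}{7} \cdot \frac{1}{10747} = \frac{161475}{75229}$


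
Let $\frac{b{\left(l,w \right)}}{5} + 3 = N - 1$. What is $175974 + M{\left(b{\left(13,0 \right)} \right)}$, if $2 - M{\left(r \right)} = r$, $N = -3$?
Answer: $176011$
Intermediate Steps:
$b{\left(l,w \right)} = -35$ ($b{\left(l,w \right)} = -15 + 5 \left(-3 - 1\right) = -15 + 5 \left(-4\right) = -15 - 20 = -35$)
$M{\left(r \right)} = 2 - r$
$175974 + M{\left(b{\left(13,0 \right)} \right)} = 175974 + \left(2 - -35\right) = 175974 + \left(2 + 35\right) = 175974 + 37 = 176011$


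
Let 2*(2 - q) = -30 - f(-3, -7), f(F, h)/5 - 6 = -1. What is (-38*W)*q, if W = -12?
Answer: 13452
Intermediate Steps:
f(F, h) = 25 (f(F, h) = 30 + 5*(-1) = 30 - 5 = 25)
q = 59/2 (q = 2 - (-30 - 1*25)/2 = 2 - (-30 - 25)/2 = 2 - ½*(-55) = 2 + 55/2 = 59/2 ≈ 29.500)
(-38*W)*q = -38*(-12)*(59/2) = 456*(59/2) = 13452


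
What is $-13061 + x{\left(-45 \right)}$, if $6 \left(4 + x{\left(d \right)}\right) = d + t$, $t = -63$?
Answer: $-13083$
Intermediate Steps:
$x{\left(d \right)} = - \frac{29}{2} + \frac{d}{6}$ ($x{\left(d \right)} = -4 + \frac{d - 63}{6} = -4 + \frac{-63 + d}{6} = -4 + \left(- \frac{21}{2} + \frac{d}{6}\right) = - \frac{29}{2} + \frac{d}{6}$)
$-13061 + x{\left(-45 \right)} = -13061 + \left(- \frac{29}{2} + \frac{1}{6} \left(-45\right)\right) = -13061 - 22 = -13083$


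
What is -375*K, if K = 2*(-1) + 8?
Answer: -2250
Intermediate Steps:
K = 6 (K = -2 + 8 = 6)
-375*K = -375*6 = -2250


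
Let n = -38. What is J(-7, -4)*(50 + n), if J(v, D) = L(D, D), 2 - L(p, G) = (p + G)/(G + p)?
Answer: 12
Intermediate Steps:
L(p, G) = 1 (L(p, G) = 2 - (p + G)/(G + p) = 2 - (G + p)/(G + p) = 2 - 1*1 = 2 - 1 = 1)
J(v, D) = 1
J(-7, -4)*(50 + n) = 1*(50 - 38) = 1*12 = 12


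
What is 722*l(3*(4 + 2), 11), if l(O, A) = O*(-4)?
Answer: -51984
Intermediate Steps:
l(O, A) = -4*O
722*l(3*(4 + 2), 11) = 722*(-12*(4 + 2)) = 722*(-12*6) = 722*(-4*18) = 722*(-72) = -51984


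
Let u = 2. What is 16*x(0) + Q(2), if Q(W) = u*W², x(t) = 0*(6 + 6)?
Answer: 8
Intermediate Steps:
x(t) = 0 (x(t) = 0*12 = 0)
Q(W) = 2*W²
16*x(0) + Q(2) = 16*0 + 2*2² = 0 + 2*4 = 0 + 8 = 8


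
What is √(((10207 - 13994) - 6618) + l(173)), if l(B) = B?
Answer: 2*I*√2558 ≈ 101.15*I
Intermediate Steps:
√(((10207 - 13994) - 6618) + l(173)) = √(((10207 - 13994) - 6618) + 173) = √((-3787 - 6618) + 173) = √(-10405 + 173) = √(-10232) = 2*I*√2558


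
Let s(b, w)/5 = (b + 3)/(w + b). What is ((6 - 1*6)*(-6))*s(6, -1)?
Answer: 0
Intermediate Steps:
s(b, w) = 5*(3 + b)/(b + w) (s(b, w) = 5*((b + 3)/(w + b)) = 5*((3 + b)/(b + w)) = 5*(3 + b)/(b + w))
((6 - 1*6)*(-6))*s(6, -1) = ((6 - 1*6)*(-6))*(5*(3 + 6)/(6 - 1)) = ((6 - 6)*(-6))*(5*9/5) = (0*(-6))*(5*(1/5)*9) = 0*9 = 0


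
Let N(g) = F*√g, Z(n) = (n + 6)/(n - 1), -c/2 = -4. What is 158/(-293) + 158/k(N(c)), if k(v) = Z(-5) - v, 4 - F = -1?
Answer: -859678/2109307 - 56880*√2/7199 ≈ -11.581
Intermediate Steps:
c = 8 (c = -2*(-4) = 8)
Z(n) = (6 + n)/(-1 + n)
F = 5 (F = 4 - 1*(-1) = 4 + 1 = 5)
N(g) = 5*√g
k(v) = -⅙ - v (k(v) = (6 - 5)/(-1 - 5) - v = 1/(-6) - v = -⅙*1 - v = -⅙ - v)
158/(-293) + 158/k(N(c)) = 158/(-293) + 158/(-⅙ - 5*√8) = 158*(-1/293) + 158/(-⅙ - 5*2*√2) = -158/293 + 158/(-⅙ - 10*√2)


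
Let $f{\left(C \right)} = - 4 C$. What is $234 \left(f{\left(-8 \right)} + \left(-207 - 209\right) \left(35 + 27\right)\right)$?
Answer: $-6027840$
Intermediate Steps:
$234 \left(f{\left(-8 \right)} + \left(-207 - 209\right) \left(35 + 27\right)\right) = 234 \left(\left(-4\right) \left(-8\right) + \left(-207 - 209\right) \left(35 + 27\right)\right) = 234 \left(32 - 25792\right) = 234 \left(-25760\right) = -6027840$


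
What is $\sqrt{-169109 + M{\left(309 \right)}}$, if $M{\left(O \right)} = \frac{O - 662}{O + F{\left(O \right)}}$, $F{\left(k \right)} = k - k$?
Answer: $\frac{i \sqrt{16146805506}}{309} \approx 411.23 i$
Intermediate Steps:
$F{\left(k \right)} = 0$
$M{\left(O \right)} = \frac{-662 + O}{O}$ ($M{\left(O \right)} = \frac{O - 662}{O + 0} = \frac{-662 + O}{O}$)
$\sqrt{-169109 + M{\left(309 \right)}} = \sqrt{-169109 + \frac{-662 + 309}{309}} = \sqrt{-169109 + \frac{1}{309} \left(-353\right)} = \sqrt{-169109 - \frac{353}{309}} = \sqrt{- \frac{52255034}{309}} = \frac{i \sqrt{16146805506}}{309}$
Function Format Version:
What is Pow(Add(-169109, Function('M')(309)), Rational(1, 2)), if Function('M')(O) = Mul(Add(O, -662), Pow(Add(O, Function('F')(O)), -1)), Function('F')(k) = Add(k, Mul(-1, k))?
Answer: Mul(Rational(1, 309), I, Pow(16146805506, Rational(1, 2))) ≈ Mul(411.23, I)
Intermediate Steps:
Function('F')(k) = 0
Function('M')(O) = Mul(Pow(O, -1), Add(-662, O)) (Function('M')(O) = Mul(Add(O, -662), Pow(Add(O, 0), -1)) = Mul(Add(-662, O), Pow(O, -1)) = Mul(Pow(O, -1), Add(-662, O)))
Pow(Add(-169109, Function('M')(309)), Rational(1, 2)) = Pow(Add(-169109, Mul(Pow(309, -1), Add(-662, 309))), Rational(1, 2)) = Pow(Add(-169109, Mul(Rational(1, 309), -353)), Rational(1, 2)) = Pow(Add(-169109, Rational(-353, 309)), Rational(1, 2)) = Pow(Rational(-52255034, 309), Rational(1, 2)) = Mul(Rational(1, 309), I, Pow(16146805506, Rational(1, 2)))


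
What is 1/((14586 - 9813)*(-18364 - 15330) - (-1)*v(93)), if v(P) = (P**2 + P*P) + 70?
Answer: -1/160804094 ≈ -6.2187e-9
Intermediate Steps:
v(P) = 70 + 2*P**2 (v(P) = (P**2 + P**2) + 70 = 2*P**2 + 70 = 70 + 2*P**2)
1/((14586 - 9813)*(-18364 - 15330) - (-1)*v(93)) = 1/((14586 - 9813)*(-18364 - 15330) - (-1)*(70 + 2*93**2)) = 1/(4773*(-33694) - (-1)*(70 + 2*8649)) = 1/(-160821462 - (-1)*(70 + 17298)) = 1/(-160821462 - (-1)*17368) = 1/(-160821462 - 1*(-17368)) = 1/(-160821462 + 17368) = 1/(-160804094) = -1/160804094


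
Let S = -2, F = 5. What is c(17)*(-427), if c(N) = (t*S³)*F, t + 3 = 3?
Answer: 0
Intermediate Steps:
t = 0 (t = -3 + 3 = 0)
c(N) = 0 (c(N) = (0*(-2)³)*5 = (0*(-8))*5 = 0*5 = 0)
c(17)*(-427) = 0*(-427) = 0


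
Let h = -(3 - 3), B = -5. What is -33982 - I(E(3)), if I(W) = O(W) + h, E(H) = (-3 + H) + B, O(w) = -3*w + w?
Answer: -33992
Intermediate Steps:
O(w) = -2*w
h = 0 (h = -1*0 = 0)
E(H) = -8 + H (E(H) = (-3 + H) - 5 = -8 + H)
I(W) = -2*W (I(W) = -2*W + 0 = -2*W)
-33982 - I(E(3)) = -33982 - (-2)*(-8 + 3) = -33982 - (-2)*(-5) = -33982 - 1*10 = -33982 - 10 = -33992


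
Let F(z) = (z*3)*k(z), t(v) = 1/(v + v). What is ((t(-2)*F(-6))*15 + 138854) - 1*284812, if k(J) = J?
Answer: -146363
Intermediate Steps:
t(v) = 1/(2*v)
F(z) = 3*z**2 (F(z) = (z*3)*z = (3*z)*z = 3*z**2)
((t(-2)*F(-6))*15 + 138854) - 1*284812 = ((((1/2)/(-2))*(3*(-6)**2))*15 + 138854) - 1*284812 = ((((1/2)*(-1/2))*(3*36))*15 + 138854) - 284812 = (-1/4*108*15 + 138854) - 284812 = (-27*15 + 138854) - 284812 = (-405 + 138854) - 284812 = 138449 - 284812 = -146363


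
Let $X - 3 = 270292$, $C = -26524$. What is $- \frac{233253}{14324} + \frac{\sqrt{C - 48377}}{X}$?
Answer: $- \frac{233253}{14324} + \frac{i \sqrt{74901}}{270295} \approx -16.284 + 0.0010125 i$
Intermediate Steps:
$X = 270295$ ($X = 3 + 270292 = 270295$)
$- \frac{233253}{14324} + \frac{\sqrt{C - 48377}}{X} = - \frac{233253}{14324} + \frac{\sqrt{-26524 - 48377}}{270295} = \left(-233253\right) \frac{1}{14324} + \sqrt{-74901} \cdot \frac{1}{270295} = - \frac{233253}{14324} + i \sqrt{74901} \cdot \frac{1}{270295} = - \frac{233253}{14324} + \frac{i \sqrt{74901}}{270295}$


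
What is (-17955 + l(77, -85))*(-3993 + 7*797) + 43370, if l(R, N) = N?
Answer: -28568070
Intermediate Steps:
(-17955 + l(77, -85))*(-3993 + 7*797) + 43370 = (-17955 - 85)*(-3993 + 7*797) + 43370 = -18040*(-3993 + 5579) + 43370 = -18040*1586 + 43370 = -28611440 + 43370 = -28568070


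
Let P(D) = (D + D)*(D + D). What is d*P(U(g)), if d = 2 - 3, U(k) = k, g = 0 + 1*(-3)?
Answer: -36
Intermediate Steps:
g = -3 (g = 0 - 3 = -3)
P(D) = 4*D² (P(D) = (2*D)*(2*D) = 4*D²)
d = -1
d*P(U(g)) = -4*(-3)² = -4*9 = -1*36 = -36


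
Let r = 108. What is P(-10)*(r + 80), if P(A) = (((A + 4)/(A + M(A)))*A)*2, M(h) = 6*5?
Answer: 1128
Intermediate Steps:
M(h) = 30
P(A) = 2*A*(4 + A)/(30 + A) (P(A) = (((A + 4)/(A + 30))*A)*2 = (((4 + A)/(30 + A))*A)*2 = (A*(4 + A)/(30 + A))*2 = 2*A*(4 + A)/(30 + A))
P(-10)*(r + 80) = (2*(-10)*(4 - 10)/(30 - 10))*(108 + 80) = (2*(-10)*(-6)/20)*188 = (2*(-10)*(1/20)*(-6))*188 = 6*188 = 1128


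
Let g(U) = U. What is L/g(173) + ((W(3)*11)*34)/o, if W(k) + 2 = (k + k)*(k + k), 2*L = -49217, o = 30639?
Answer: -1503559927/10601094 ≈ -141.83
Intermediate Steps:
L = -49217/2 (L = (1/2)*(-49217) = -49217/2 ≈ -24609.)
W(k) = -2 + 4*k**2 (W(k) = -2 + (k + k)*(k + k) = -2 + (2*k)*(2*k) = -2 + 4*k**2)
L/g(173) + ((W(3)*11)*34)/o = -49217/2/173 + (((-2 + 4*3**2)*11)*34)/30639 = -49217/2*1/173 + (((-2 + 4*9)*11)*34)*(1/30639) = -49217/346 + (((-2 + 36)*11)*34)*(1/30639) = -49217/346 + ((34*11)*34)*(1/30639) = -49217/346 + (374*34)*(1/30639) = -49217/346 + 12716*(1/30639) = -49217/346 + 12716/30639 = -1503559927/10601094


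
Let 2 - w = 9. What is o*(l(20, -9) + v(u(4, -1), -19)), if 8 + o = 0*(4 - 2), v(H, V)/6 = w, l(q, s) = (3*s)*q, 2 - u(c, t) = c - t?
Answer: 4656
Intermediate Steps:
u(c, t) = 2 + t - c (u(c, t) = 2 - (c - t) = 2 + (t - c) = 2 + t - c)
l(q, s) = 3*q*s
w = -7 (w = 2 - 1*9 = 2 - 9 = -7)
v(H, V) = -42 (v(H, V) = 6*(-7) = -42)
o = -8 (o = -8 + 0*(4 - 2) = -8 + 0*2 = -8 + 0 = -8)
o*(l(20, -9) + v(u(4, -1), -19)) = -8*(3*20*(-9) - 42) = -8*(-540 - 42) = -8*(-582) = 4656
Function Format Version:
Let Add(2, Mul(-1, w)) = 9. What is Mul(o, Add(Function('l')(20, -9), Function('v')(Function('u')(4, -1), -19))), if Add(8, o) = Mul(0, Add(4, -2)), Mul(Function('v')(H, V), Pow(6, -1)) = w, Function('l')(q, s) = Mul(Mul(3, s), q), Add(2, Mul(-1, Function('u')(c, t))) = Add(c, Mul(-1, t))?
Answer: 4656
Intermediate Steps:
Function('u')(c, t) = Add(2, t, Mul(-1, c)) (Function('u')(c, t) = Add(2, Mul(-1, Add(c, Mul(-1, t)))) = Add(2, Add(t, Mul(-1, c))) = Add(2, t, Mul(-1, c)))
Function('l')(q, s) = Mul(3, q, s)
w = -7 (w = Add(2, Mul(-1, 9)) = Add(2, -9) = -7)
Function('v')(H, V) = -42 (Function('v')(H, V) = Mul(6, -7) = -42)
o = -8 (o = Add(-8, Mul(0, Add(4, -2))) = Add(-8, Mul(0, 2)) = Add(-8, 0) = -8)
Mul(o, Add(Function('l')(20, -9), Function('v')(Function('u')(4, -1), -19))) = Mul(-8, Add(Mul(3, 20, -9), -42)) = Mul(-8, Add(-540, -42)) = Mul(-8, -582) = 4656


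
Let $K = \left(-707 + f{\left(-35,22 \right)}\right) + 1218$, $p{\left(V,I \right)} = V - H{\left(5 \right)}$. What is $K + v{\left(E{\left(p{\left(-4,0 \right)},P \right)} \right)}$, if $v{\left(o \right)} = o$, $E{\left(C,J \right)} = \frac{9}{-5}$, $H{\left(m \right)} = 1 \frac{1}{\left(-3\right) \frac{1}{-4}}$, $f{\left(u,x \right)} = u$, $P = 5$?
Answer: $\frac{2371}{5} \approx 474.2$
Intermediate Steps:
$H{\left(m \right)} = \frac{4}{3}$ ($H{\left(m \right)} = 1 \frac{1}{\left(-3\right) \left(- \frac{1}{4}\right)} = 1 \frac{1}{\frac{3}{4}} = 1 \cdot \frac{4}{3} = \frac{4}{3}$)
$p{\left(V,I \right)} = - \frac{4}{3} + V$ ($p{\left(V,I \right)} = V - \frac{4}{3} = - \frac{4}{3} + V$)
$E{\left(C,J \right)} = - \frac{9}{5}$ ($E{\left(C,J \right)} = 9 \left(- \frac{1}{5}\right) = - \frac{9}{5}$)
$K = 476$ ($K = \left(-707 - 35\right) + 1218 = -742 + 1218 = 476$)
$K + v{\left(E{\left(p{\left(-4,0 \right)},P \right)} \right)} = 476 - \frac{9}{5} = \frac{2371}{5}$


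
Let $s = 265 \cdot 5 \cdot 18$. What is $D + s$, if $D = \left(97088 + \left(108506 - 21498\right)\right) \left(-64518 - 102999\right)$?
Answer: $-30839185782$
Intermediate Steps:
$D = -30839209632$ ($D = \left(97088 + \left(108506 - 21498\right)\right) \left(-167517\right) = \left(97088 + 87008\right) \left(-167517\right) = 184096 \left(-167517\right) = -30839209632$)
$s = 23850$ ($s = 265 \cdot 90 = 23850$)
$D + s = -30839209632 + 23850 = -30839185782$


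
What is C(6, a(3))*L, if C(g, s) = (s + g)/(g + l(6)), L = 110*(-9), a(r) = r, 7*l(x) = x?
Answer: -10395/8 ≈ -1299.4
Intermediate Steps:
l(x) = x/7
L = -990
C(g, s) = (g + s)/(6/7 + g) (C(g, s) = (s + g)/(g + (⅐)*6) = (g + s)/(g + 6/7) = (g + s)/(6/7 + g))
C(6, a(3))*L = (7*(6 + 3)/(6 + 7*6))*(-990) = (7*9/(6 + 42))*(-990) = (7*9/48)*(-990) = (7*(1/48)*9)*(-990) = (21/16)*(-990) = -10395/8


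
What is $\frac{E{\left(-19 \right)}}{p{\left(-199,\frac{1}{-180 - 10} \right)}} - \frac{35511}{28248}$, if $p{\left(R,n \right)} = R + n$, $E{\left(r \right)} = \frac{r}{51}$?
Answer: $- \frac{22792017397}{18157447176} \approx -1.2552$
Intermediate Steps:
$E{\left(r \right)} = \frac{r}{51}$ ($E{\left(r \right)} = r \frac{1}{51} = \frac{r}{51}$)
$\frac{E{\left(-19 \right)}}{p{\left(-199,\frac{1}{-180 - 10} \right)}} - \frac{35511}{28248} = \frac{\frac{1}{51} \left(-19\right)}{-199 + \frac{1}{-180 - 10}} - \frac{35511}{28248} = - \frac{19}{51 \left(-199 + \frac{1}{-190}\right)} - \frac{11837}{9416} = - \frac{19}{51 \left(-199 - \frac{1}{190}\right)} - \frac{11837}{9416} = - \frac{19}{51 \left(- \frac{37811}{190}\right)} - \frac{11837}{9416} = \left(- \frac{19}{51}\right) \left(- \frac{190}{37811}\right) - \frac{11837}{9416} = \frac{3610}{1928361} - \frac{11837}{9416} = - \frac{22792017397}{18157447176}$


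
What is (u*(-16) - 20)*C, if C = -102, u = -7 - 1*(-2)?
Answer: -6120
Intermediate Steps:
u = -5 (u = -7 + 2 = -5)
(u*(-16) - 20)*C = (-5*(-16) - 20)*(-102) = (80 - 20)*(-102) = 60*(-102) = -6120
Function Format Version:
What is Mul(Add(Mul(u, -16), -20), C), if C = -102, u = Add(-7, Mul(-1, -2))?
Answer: -6120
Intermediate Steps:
u = -5 (u = Add(-7, 2) = -5)
Mul(Add(Mul(u, -16), -20), C) = Mul(Add(Mul(-5, -16), -20), -102) = Mul(Add(80, -20), -102) = Mul(60, -102) = -6120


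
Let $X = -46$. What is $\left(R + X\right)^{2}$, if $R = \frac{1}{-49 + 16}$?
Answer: $\frac{2307361}{1089} \approx 2118.8$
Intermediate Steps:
$R = - \frac{1}{33}$ ($R = \frac{1}{-33} = - \frac{1}{33} \approx -0.030303$)
$\left(R + X\right)^{2} = \left(- \frac{1}{33} - 46\right)^{2} = \left(- \frac{1519}{33}\right)^{2} = \frac{2307361}{1089}$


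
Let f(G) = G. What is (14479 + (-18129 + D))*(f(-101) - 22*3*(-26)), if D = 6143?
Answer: 4026195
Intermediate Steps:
(14479 + (-18129 + D))*(f(-101) - 22*3*(-26)) = (14479 + (-18129 + 6143))*(-101 - 22*3*(-26)) = (14479 - 11986)*(-101 - 66*(-26)) = 2493*(-101 + 1716) = 2493*1615 = 4026195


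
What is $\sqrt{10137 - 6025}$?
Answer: $4 \sqrt{257} \approx 64.125$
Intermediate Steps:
$\sqrt{10137 - 6025} = \sqrt{4112} = 4 \sqrt{257}$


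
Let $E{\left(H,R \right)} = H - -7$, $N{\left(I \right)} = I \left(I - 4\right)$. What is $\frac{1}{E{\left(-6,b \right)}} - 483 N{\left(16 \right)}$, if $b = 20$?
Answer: $-92735$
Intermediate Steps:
$N{\left(I \right)} = I \left(-4 + I\right)$
$E{\left(H,R \right)} = 7 + H$ ($E{\left(H,R \right)} = H + 7 = 7 + H$)
$\frac{1}{E{\left(-6,b \right)}} - 483 N{\left(16 \right)} = \frac{1}{7 - 6} - 483 \cdot 16 \left(-4 + 16\right) = 1^{-1} - 483 \cdot 16 \cdot 12 = 1 - 92736 = -92735$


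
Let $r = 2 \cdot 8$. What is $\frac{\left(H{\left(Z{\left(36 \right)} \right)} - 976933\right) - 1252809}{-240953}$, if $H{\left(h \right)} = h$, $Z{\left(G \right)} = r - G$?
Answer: $\frac{2229762}{240953} \approx 9.2539$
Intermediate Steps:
$r = 16$
$Z{\left(G \right)} = 16 - G$
$\frac{\left(H{\left(Z{\left(36 \right)} \right)} - 976933\right) - 1252809}{-240953} = \frac{\left(\left(16 - 36\right) - 976933\right) - 1252809}{-240953} = \left(\left(\left(16 - 36\right) - 976933\right) - 1252809\right) \left(- \frac{1}{240953}\right) = \left(\left(-20 - 976933\right) - 1252809\right) \left(- \frac{1}{240953}\right) = \left(-976953 - 1252809\right) \left(- \frac{1}{240953}\right) = \left(-2229762\right) \left(- \frac{1}{240953}\right) = \frac{2229762}{240953}$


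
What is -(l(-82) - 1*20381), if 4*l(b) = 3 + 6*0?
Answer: 81521/4 ≈ 20380.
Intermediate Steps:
l(b) = 3/4 (l(b) = (3 + 6*0)/4 = (3 + 0)/4 = (1/4)*3 = 3/4)
-(l(-82) - 1*20381) = -(3/4 - 1*20381) = -(3/4 - 20381) = -1*(-81521/4) = 81521/4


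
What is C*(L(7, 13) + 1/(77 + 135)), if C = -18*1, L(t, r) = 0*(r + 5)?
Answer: -9/106 ≈ -0.084906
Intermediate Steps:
L(t, r) = 0 (L(t, r) = 0*(5 + r) = 0)
C = -18
C*(L(7, 13) + 1/(77 + 135)) = -18*(0 + 1/(77 + 135)) = -18*(0 + 1/212) = -18*1/212 = -9/106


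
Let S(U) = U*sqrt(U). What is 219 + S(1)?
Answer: 220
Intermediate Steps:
S(U) = U**(3/2)
219 + S(1) = 219 + 1**(3/2) = 219 + 1 = 220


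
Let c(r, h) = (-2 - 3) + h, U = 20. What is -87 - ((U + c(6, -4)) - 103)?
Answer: 5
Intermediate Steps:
c(r, h) = -5 + h
-87 - ((U + c(6, -4)) - 103) = -87 - ((20 + (-5 - 4)) - 103) = -87 - ((20 - 9) - 103) = -87 - (11 - 103) = -87 - 1*(-92) = -87 + 92 = 5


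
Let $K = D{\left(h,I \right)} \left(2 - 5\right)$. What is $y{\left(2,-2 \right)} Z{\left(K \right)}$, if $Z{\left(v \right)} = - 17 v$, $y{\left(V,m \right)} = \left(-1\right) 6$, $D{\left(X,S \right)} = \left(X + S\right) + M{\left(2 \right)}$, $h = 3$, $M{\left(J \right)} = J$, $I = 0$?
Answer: $-1530$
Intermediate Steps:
$D{\left(X,S \right)} = 2 + S + X$ ($D{\left(X,S \right)} = \left(X + S\right) + 2 = \left(S + X\right) + 2 = 2 + S + X$)
$y{\left(V,m \right)} = -6$
$K = -15$ ($K = \left(2 + 0 + 3\right) \left(2 - 5\right) = 5 \left(-3\right) = -15$)
$y{\left(2,-2 \right)} Z{\left(K \right)} = - 6 \left(\left(-17\right) \left(-15\right)\right) = \left(-6\right) 255 = -1530$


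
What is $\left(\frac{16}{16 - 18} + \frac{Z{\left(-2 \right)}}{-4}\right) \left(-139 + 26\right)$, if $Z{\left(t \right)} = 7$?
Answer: $\frac{4407}{4} \approx 1101.8$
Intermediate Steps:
$\left(\frac{16}{16 - 18} + \frac{Z{\left(-2 \right)}}{-4}\right) \left(-139 + 26\right) = \left(\frac{16}{16 - 18} + \frac{7}{-4}\right) \left(-139 + 26\right) = \left(\frac{16}{16 - 18} + 7 \left(- \frac{1}{4}\right)\right) \left(-113\right) = \left(\frac{16}{-2} - \frac{7}{4}\right) \left(-113\right) = \left(16 \left(- \frac{1}{2}\right) - \frac{7}{4}\right) \left(-113\right) = \left(-8 - \frac{7}{4}\right) \left(-113\right) = \left(- \frac{39}{4}\right) \left(-113\right) = \frac{4407}{4}$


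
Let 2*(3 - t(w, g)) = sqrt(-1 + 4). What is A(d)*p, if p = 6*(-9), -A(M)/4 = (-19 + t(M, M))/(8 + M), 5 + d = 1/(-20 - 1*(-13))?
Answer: -6048/5 - 189*sqrt(3)/5 ≈ -1275.1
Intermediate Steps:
t(w, g) = 3 - sqrt(3)/2 (t(w, g) = 3 - sqrt(-1 + 4)/2 = 3 - sqrt(3)/2)
d = -36/7 (d = -5 + 1/(-20 - 1*(-13)) = -5 + 1/(-20 + 13) = -5 + 1/(-7) = -5 - 1/7 = -36/7 ≈ -5.1429)
A(M) = -4*(-16 - sqrt(3)/2)/(8 + M) (A(M) = -4*(-19 + (3 - sqrt(3)/2))/(8 + M) = -4*(-16 - sqrt(3)/2)/(8 + M))
p = -54
A(d)*p = (2*(32 + sqrt(3))/(8 - 36/7))*(-54) = (2*(32 + sqrt(3))/(20/7))*(-54) = (2*(7/20)*(32 + sqrt(3)))*(-54) = (112/5 + 7*sqrt(3)/10)*(-54) = -6048/5 - 189*sqrt(3)/5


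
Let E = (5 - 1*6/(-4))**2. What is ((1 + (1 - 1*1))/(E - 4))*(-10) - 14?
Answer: -2182/153 ≈ -14.261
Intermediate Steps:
E = 169/4 (E = (5 - 6*(-1/4))**2 = (5 + 3/2)**2 = (13/2)**2 = 169/4 ≈ 42.250)
((1 + (1 - 1*1))/(E - 4))*(-10) - 14 = ((1 + (1 - 1*1))/(169/4 - 4))*(-10) - 14 = ((1 + (1 - 1))/(153/4))*(-10) - 14 = ((1 + 0)*(4/153))*(-10) - 14 = (1*(4/153))*(-10) - 14 = (4/153)*(-10) - 14 = -40/153 - 14 = -2182/153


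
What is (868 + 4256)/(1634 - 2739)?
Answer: -5124/1105 ≈ -4.6371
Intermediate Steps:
(868 + 4256)/(1634 - 2739) = 5124/(-1105) = 5124*(-1/1105) = -5124/1105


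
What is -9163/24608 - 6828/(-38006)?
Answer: -90112777/467625824 ≈ -0.19270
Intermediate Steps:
-9163/24608 - 6828/(-38006) = -9163*1/24608 - 6828*(-1/38006) = -9163/24608 + 3414/19003 = -90112777/467625824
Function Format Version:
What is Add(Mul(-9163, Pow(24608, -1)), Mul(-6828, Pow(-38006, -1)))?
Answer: Rational(-90112777, 467625824) ≈ -0.19270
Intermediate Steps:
Add(Mul(-9163, Pow(24608, -1)), Mul(-6828, Pow(-38006, -1))) = Add(Mul(-9163, Rational(1, 24608)), Mul(-6828, Rational(-1, 38006))) = Add(Rational(-9163, 24608), Rational(3414, 19003)) = Rational(-90112777, 467625824)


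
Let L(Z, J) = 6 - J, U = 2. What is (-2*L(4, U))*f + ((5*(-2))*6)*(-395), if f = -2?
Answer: 23716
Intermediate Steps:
(-2*L(4, U))*f + ((5*(-2))*6)*(-395) = -2*(6 - 1*2)*(-2) + ((5*(-2))*6)*(-395) = -2*(6 - 2)*(-2) - 10*6*(-395) = -2*4*(-2) - 60*(-395) = -8*(-2) + 23700 = 16 + 23700 = 23716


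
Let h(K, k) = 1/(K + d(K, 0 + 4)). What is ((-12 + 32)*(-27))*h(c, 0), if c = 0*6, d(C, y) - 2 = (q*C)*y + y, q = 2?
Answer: -90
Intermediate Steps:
d(C, y) = 2 + y + 2*C*y (d(C, y) = 2 + ((2*C)*y + y) = 2 + (2*C*y + y) = 2 + (y + 2*C*y) = 2 + y + 2*C*y)
c = 0
h(K, k) = 1/(6 + 9*K) (h(K, k) = 1/(K + (2 + (0 + 4) + 2*K*(0 + 4))) = 1/(K + (2 + 4 + 2*K*4)) = 1/(K + (2 + 4 + 8*K)) = 1/(K + (6 + 8*K)) = 1/(6 + 9*K))
((-12 + 32)*(-27))*h(c, 0) = ((-12 + 32)*(-27))*(1/(3*(2 + 3*0))) = (20*(-27))*(1/(3*(2 + 0))) = -180/2 = -540*⅙ = -90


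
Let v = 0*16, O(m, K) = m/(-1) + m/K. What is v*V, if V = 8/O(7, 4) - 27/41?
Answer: 0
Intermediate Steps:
O(m, K) = -m + m/K (O(m, K) = m*(-1) + m/K = -m + m/K)
v = 0
V = -1879/861 (V = 8/(-1*7 + 7/4) - 27/41 = 8/(-7 + 7*(1/4)) - 27*1/41 = 8/(-7 + 7/4) - 27/41 = 8/(-21/4) - 27/41 = 8*(-4/21) - 27/41 = -32/21 - 27/41 = -1879/861 ≈ -2.1823)
v*V = 0*(-1879/861) = 0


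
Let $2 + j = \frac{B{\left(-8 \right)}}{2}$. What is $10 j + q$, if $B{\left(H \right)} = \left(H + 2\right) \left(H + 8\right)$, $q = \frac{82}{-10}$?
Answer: $- \frac{141}{5} \approx -28.2$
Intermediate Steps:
$q = - \frac{41}{5}$ ($q = 82 \left(- \frac{1}{10}\right) = - \frac{41}{5} \approx -8.2$)
$B{\left(H \right)} = \left(2 + H\right) \left(8 + H\right)$
$j = -2$ ($j = -2 + \frac{16 + \left(-8\right)^{2} + 10 \left(-8\right)}{2} = -2 + \left(16 + 64 - 80\right) \frac{1}{2} = -2 + 0 \cdot \frac{1}{2} = -2 + 0 = -2$)
$10 j + q = 10 \left(-2\right) - \frac{41}{5} = -20 - \frac{41}{5} = - \frac{141}{5}$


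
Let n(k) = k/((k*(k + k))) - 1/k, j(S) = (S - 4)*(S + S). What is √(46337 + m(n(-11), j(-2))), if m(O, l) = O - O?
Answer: √46337 ≈ 215.26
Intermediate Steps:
j(S) = 2*S*(-4 + S) (j(S) = (-4 + S)*(2*S) = 2*S*(-4 + S))
n(k) = -1/(2*k) (n(k) = k/((k*(2*k))) - 1/k = k/((2*k²)) - 1/k = k*(1/(2*k²)) - 1/k = 1/(2*k) - 1/k = -1/(2*k))
m(O, l) = 0
√(46337 + m(n(-11), j(-2))) = √(46337 + 0) = √46337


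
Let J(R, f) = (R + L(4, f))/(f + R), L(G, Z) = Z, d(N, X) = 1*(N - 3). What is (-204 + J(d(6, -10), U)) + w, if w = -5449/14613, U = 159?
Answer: -2971888/14613 ≈ -203.37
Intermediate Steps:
d(N, X) = -3 + N (d(N, X) = 1*(-3 + N) = -3 + N)
J(R, f) = 1 (J(R, f) = (R + f)/(f + R) = (R + f)/(R + f) = 1)
w = -5449/14613 (w = -5449*1/14613 = -5449/14613 ≈ -0.37289)
(-204 + J(d(6, -10), U)) + w = (-204 + 1) - 5449/14613 = -203 - 5449/14613 = -2971888/14613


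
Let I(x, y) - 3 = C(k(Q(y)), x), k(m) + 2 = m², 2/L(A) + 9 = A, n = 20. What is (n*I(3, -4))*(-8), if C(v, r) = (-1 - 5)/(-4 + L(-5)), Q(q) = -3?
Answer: -20640/29 ≈ -711.72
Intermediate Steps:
L(A) = 2/(-9 + A)
k(m) = -2 + m²
C(v, r) = 42/29 (C(v, r) = (-1 - 5)/(-4 + 2/(-9 - 5)) = -6/(-4 + 2/(-14)) = -6/(-4 + 2*(-1/14)) = -6/(-4 - ⅐) = -6/(-29/7) = -6*(-7/29) = 42/29)
I(x, y) = 129/29 (I(x, y) = 3 + 42/29 = 129/29)
(n*I(3, -4))*(-8) = (20*(129/29))*(-8) = (2580/29)*(-8) = -20640/29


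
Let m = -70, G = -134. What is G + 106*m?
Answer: -7554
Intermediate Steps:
G + 106*m = -134 + 106*(-70) = -134 - 7420 = -7554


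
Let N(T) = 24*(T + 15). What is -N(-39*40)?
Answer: 37080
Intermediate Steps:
N(T) = 360 + 24*T (N(T) = 24*(15 + T) = 360 + 24*T)
-N(-39*40) = -(360 + 24*(-39*40)) = -(360 + 24*(-1560)) = -(360 - 37440) = -1*(-37080) = 37080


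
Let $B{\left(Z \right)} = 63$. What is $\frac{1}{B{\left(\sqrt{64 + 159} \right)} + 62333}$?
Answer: $\frac{1}{62396} \approx 1.6027 \cdot 10^{-5}$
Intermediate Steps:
$\frac{1}{B{\left(\sqrt{64 + 159} \right)} + 62333} = \frac{1}{63 + 62333} = \frac{1}{62396}$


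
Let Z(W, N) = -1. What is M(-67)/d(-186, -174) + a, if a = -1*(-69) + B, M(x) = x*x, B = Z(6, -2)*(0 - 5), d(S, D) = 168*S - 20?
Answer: 2309343/31268 ≈ 73.856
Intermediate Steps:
d(S, D) = -20 + 168*S
B = 5 (B = -(0 - 5) = -1*(-5) = 5)
M(x) = x²
a = 74 (a = -1*(-69) + 5 = 69 + 5 = 74)
M(-67)/d(-186, -174) + a = (-67)²/(-20 + 168*(-186)) + 74 = 4489/(-20 - 31248) + 74 = 4489/(-31268) + 74 = 4489*(-1/31268) + 74 = -4489/31268 + 74 = 2309343/31268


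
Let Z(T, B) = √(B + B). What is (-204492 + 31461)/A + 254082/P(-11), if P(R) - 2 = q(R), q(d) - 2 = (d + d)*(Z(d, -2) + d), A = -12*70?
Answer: 5275803041/4371640 + 2794902*I/15613 ≈ 1206.8 + 179.01*I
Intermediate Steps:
A = -840
Z(T, B) = √2*√B (Z(T, B) = √(2*B) = √2*√B)
q(d) = 2 + 2*d*(d + 2*I) (q(d) = 2 + (d + d)*(√2*√(-2) + d) = 2 + (2*d)*(√2*(I*√2) + d) = 2 + (2*d)*(2*I + d) = 2 + (2*d)*(d + 2*I) = 2 + 2*d*(d + 2*I))
P(R) = 4 + 2*R² + 4*I*R (P(R) = 2 + (2 + 2*R² + 4*I*R) = 4 + 2*R² + 4*I*R)
(-204492 + 31461)/A + 254082/P(-11) = (-204492 + 31461)/(-840) + 254082/(4 + 2*(-11)² + 4*I*(-11)) = -173031*(-1/840) + 254082/(4 + 2*121 - 44*I) = 57677/280 + 254082/(4 + 242 - 44*I) = 57677/280 + 254082/(246 - 44*I) = 57677/280 + 254082*((246 + 44*I)/62452) = 57677/280 + 127041*(246 + 44*I)/31226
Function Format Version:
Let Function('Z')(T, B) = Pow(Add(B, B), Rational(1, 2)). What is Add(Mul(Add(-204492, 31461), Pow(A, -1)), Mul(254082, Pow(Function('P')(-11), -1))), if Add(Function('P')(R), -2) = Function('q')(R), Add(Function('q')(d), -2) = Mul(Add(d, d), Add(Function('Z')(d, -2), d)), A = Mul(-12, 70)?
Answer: Add(Rational(5275803041, 4371640), Mul(Rational(2794902, 15613), I)) ≈ Add(1206.8, Mul(179.01, I))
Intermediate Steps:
A = -840
Function('Z')(T, B) = Mul(Pow(2, Rational(1, 2)), Pow(B, Rational(1, 2))) (Function('Z')(T, B) = Pow(Mul(2, B), Rational(1, 2)) = Mul(Pow(2, Rational(1, 2)), Pow(B, Rational(1, 2))))
Function('q')(d) = Add(2, Mul(2, d, Add(d, Mul(2, I)))) (Function('q')(d) = Add(2, Mul(Add(d, d), Add(Mul(Pow(2, Rational(1, 2)), Pow(-2, Rational(1, 2))), d))) = Add(2, Mul(Mul(2, d), Add(Mul(Pow(2, Rational(1, 2)), Mul(I, Pow(2, Rational(1, 2)))), d))) = Add(2, Mul(Mul(2, d), Add(Mul(2, I), d))) = Add(2, Mul(Mul(2, d), Add(d, Mul(2, I)))) = Add(2, Mul(2, d, Add(d, Mul(2, I)))))
Function('P')(R) = Add(4, Mul(2, Pow(R, 2)), Mul(4, I, R)) (Function('P')(R) = Add(2, Add(2, Mul(2, Pow(R, 2)), Mul(4, I, R))) = Add(4, Mul(2, Pow(R, 2)), Mul(4, I, R)))
Add(Mul(Add(-204492, 31461), Pow(A, -1)), Mul(254082, Pow(Function('P')(-11), -1))) = Add(Mul(Add(-204492, 31461), Pow(-840, -1)), Mul(254082, Pow(Add(4, Mul(2, Pow(-11, 2)), Mul(4, I, -11)), -1))) = Add(Mul(-173031, Rational(-1, 840)), Mul(254082, Pow(Add(4, Mul(2, 121), Mul(-44, I)), -1))) = Add(Rational(57677, 280), Mul(254082, Pow(Add(4, 242, Mul(-44, I)), -1))) = Add(Rational(57677, 280), Mul(254082, Pow(Add(246, Mul(-44, I)), -1))) = Add(Rational(57677, 280), Mul(254082, Mul(Rational(1, 62452), Add(246, Mul(44, I))))) = Add(Rational(57677, 280), Mul(Rational(127041, 31226), Add(246, Mul(44, I))))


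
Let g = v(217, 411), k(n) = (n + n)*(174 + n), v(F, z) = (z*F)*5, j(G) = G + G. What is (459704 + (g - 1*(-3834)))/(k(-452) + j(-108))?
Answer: 909473/251096 ≈ 3.6220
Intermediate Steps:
j(G) = 2*G
v(F, z) = 5*F*z (v(F, z) = (F*z)*5 = 5*F*z)
k(n) = 2*n*(174 + n) (k(n) = (2*n)*(174 + n) = 2*n*(174 + n))
g = 445935 (g = 5*217*411 = 445935)
(459704 + (g - 1*(-3834)))/(k(-452) + j(-108)) = (459704 + (445935 - 1*(-3834)))/(2*(-452)*(174 - 452) + 2*(-108)) = (459704 + (445935 + 3834))/(2*(-452)*(-278) - 216) = (459704 + 449769)/(251312 - 216) = 909473/251096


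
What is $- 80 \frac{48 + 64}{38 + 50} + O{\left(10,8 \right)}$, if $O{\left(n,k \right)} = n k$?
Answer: $- \frac{240}{11} \approx -21.818$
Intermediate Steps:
$O{\left(n,k \right)} = k n$
$- 80 \frac{48 + 64}{38 + 50} + O{\left(10,8 \right)} = - 80 \frac{48 + 64}{38 + 50} + 8 \cdot 10 = - 80 \cdot \frac{112}{88} + 80 = - 80 \cdot 112 \cdot \frac{1}{88} + 80 = \left(-80\right) \frac{14}{11} + 80 = - \frac{1120}{11} + 80 = - \frac{240}{11}$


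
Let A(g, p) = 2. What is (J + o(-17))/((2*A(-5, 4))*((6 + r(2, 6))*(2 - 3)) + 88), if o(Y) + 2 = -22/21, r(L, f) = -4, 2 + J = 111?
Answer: 445/336 ≈ 1.3244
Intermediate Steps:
J = 109 (J = -2 + 111 = 109)
o(Y) = -64/21 (o(Y) = -2 - 22/21 = -64/21)
(J + o(-17))/((2*A(-5, 4))*((6 + r(2, 6))*(2 - 3)) + 88) = (109 - 64/21)/((2*2)*((6 - 4)*(2 - 3)) + 88) = 2225/(21*(4*(2*(-1)) + 88)) = 2225/(21*(4*(-2) + 88)) = 2225/(21*(-8 + 88)) = (2225/21)/80 = (2225/21)*(1/80) = 445/336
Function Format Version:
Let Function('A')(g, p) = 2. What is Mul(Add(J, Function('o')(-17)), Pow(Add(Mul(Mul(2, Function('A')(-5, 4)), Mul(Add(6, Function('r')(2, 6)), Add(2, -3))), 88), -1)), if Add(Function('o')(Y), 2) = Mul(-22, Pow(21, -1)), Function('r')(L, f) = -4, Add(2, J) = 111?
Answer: Rational(445, 336) ≈ 1.3244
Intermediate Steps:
J = 109 (J = Add(-2, 111) = 109)
Function('o')(Y) = Rational(-64, 21) (Function('o')(Y) = Add(-2, Mul(-22, Pow(21, -1))) = Add(-2, Mul(-22, Rational(1, 21))) = Add(-2, Rational(-22, 21)) = Rational(-64, 21))
Mul(Add(J, Function('o')(-17)), Pow(Add(Mul(Mul(2, Function('A')(-5, 4)), Mul(Add(6, Function('r')(2, 6)), Add(2, -3))), 88), -1)) = Mul(Add(109, Rational(-64, 21)), Pow(Add(Mul(Mul(2, 2), Mul(Add(6, -4), Add(2, -3))), 88), -1)) = Mul(Rational(2225, 21), Pow(Add(Mul(4, Mul(2, -1)), 88), -1)) = Mul(Rational(2225, 21), Pow(Add(Mul(4, -2), 88), -1)) = Mul(Rational(2225, 21), Pow(Add(-8, 88), -1)) = Mul(Rational(2225, 21), Pow(80, -1)) = Mul(Rational(2225, 21), Rational(1, 80)) = Rational(445, 336)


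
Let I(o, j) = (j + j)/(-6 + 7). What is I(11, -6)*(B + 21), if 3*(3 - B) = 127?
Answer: 220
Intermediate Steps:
B = -118/3 (B = 3 - ⅓*127 = 3 - 127/3 = -118/3 ≈ -39.333)
I(o, j) = 2*j (I(o, j) = (2*j)/1 = (2*j)*1 = 2*j)
I(11, -6)*(B + 21) = (2*(-6))*(-118/3 + 21) = -12*(-55/3) = 220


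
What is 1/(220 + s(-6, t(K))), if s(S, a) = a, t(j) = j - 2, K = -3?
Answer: 1/215 ≈ 0.0046512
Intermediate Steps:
t(j) = -2 + j
1/(220 + s(-6, t(K))) = 1/(220 + (-2 - 3)) = 1/(220 - 5) = 1/215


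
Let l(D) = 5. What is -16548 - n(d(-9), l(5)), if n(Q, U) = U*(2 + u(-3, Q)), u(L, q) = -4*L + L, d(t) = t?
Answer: -16603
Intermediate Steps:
u(L, q) = -3*L
n(Q, U) = 11*U (n(Q, U) = U*(2 - 3*(-3)) = U*(2 + 9) = U*11 = 11*U)
-16548 - n(d(-9), l(5)) = -16548 - 11*5 = -16548 - 1*55 = -16548 - 55 = -16603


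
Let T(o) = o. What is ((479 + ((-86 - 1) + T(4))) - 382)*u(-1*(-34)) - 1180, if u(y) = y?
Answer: -704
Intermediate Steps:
((479 + ((-86 - 1) + T(4))) - 382)*u(-1*(-34)) - 1180 = ((479 + ((-86 - 1) + 4)) - 382)*(-1*(-34)) - 1180 = ((479 + (-87 + 4)) - 382)*34 - 1180 = ((479 - 83) - 382)*34 - 1180 = (396 - 382)*34 - 1180 = 14*34 - 1180 = 476 - 1180 = -704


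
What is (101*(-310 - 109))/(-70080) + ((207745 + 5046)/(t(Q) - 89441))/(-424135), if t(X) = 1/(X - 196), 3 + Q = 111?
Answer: 627885420213921/1039764680493632 ≈ 0.60387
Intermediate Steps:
Q = 108 (Q = -3 + 111 = 108)
t(X) = 1/(-196 + X)
(101*(-310 - 109))/(-70080) + ((207745 + 5046)/(t(Q) - 89441))/(-424135) = (101*(-310 - 109))/(-70080) + ((207745 + 5046)/(1/(-196 + 108) - 89441))/(-424135) = (101*(-419))*(-1/70080) + (212791/(1/(-88) - 89441))*(-1/424135) = -42319*(-1/70080) + (212791/(-1/88 - 89441))*(-1/424135) = 42319/70080 + (212791/(-7870809/88))*(-1/424135) = 42319/70080 + (212791*(-88/7870809))*(-1/424135) = 42319/70080 - 18725608/7870809*(-1/424135) = 42319/70080 + 18725608/3338285575215 = 627885420213921/1039764680493632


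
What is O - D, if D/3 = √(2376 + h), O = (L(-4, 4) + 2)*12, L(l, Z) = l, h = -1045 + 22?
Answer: -24 - 3*√1353 ≈ -134.35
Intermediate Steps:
h = -1023
O = -24 (O = (-4 + 2)*12 = -2*12 = -24)
D = 3*√1353 (D = 3*√(2376 - 1023) = 3*√1353 ≈ 110.35)
O - D = -24 - 3*√1353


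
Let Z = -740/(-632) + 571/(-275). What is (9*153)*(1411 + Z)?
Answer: 84366871839/43450 ≈ 1.9417e+6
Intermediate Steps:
Z = -39343/43450 (Z = -740*(-1/632) + 571*(-1/275) = 185/158 - 571/275 = -39343/43450 ≈ -0.90548)
(9*153)*(1411 + Z) = (9*153)*(1411 - 39343/43450) = 1377*(61268607/43450) = 84366871839/43450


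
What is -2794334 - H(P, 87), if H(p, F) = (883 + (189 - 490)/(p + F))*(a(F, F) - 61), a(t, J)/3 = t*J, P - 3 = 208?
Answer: -3392413825/149 ≈ -2.2768e+7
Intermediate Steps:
P = 211 (P = 3 + 208 = 211)
a(t, J) = 3*J*t (a(t, J) = 3*(t*J) = 3*(J*t) = 3*J*t)
H(p, F) = (-61 + 3*F**2)*(883 - 301/(F + p)) (H(p, F) = (883 + (189 - 490)/(p + F))*(3*F*F - 61) = (883 - 301/(F + p))*(3*F**2 - 61) = (883 - 301/(F + p))*(-61 + 3*F**2) = (-61 + 3*F**2)*(883 - 301/(F + p)))
-2794334 - H(P, 87) = -2794334 - (18361 - 53863*87 - 53863*211 - 903*87**2 + 2649*87**3 + 2649*211*87**2)/(87 + 211) = -2794334 - (18361 - 4686081 - 11365093 - 903*7569 + 2649*658503 + 2649*211*7569)/298 = -2794334 - (18361 - 4686081 - 11365093 - 6834807 + 1744374447 + 4230609291)/298 = -2794334 - 5952116118/298 = -2794334 - 1*2976058059/149 = -2794334 - 2976058059/149 = -3392413825/149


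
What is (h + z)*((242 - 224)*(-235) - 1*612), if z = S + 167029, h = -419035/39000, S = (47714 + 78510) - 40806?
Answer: -1588985253951/1300 ≈ -1.2223e+9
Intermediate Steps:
S = 85418 (S = 126224 - 40806 = 85418)
h = -83807/7800 (h = -419035*1/39000 = -83807/7800 ≈ -10.744)
z = 252447 (z = 85418 + 167029 = 252447)
(h + z)*((242 - 224)*(-235) - 1*612) = (-83807/7800 + 252447)*((242 - 224)*(-235) - 1*612) = 1969002793*(18*(-235) - 612)/7800 = 1969002793*(-4230 - 612)/7800 = (1969002793/7800)*(-4842) = -1588985253951/1300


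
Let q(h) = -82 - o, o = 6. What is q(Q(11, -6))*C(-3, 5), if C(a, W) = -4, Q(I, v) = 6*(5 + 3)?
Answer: 352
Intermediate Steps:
Q(I, v) = 48 (Q(I, v) = 6*8 = 48)
q(h) = -88 (q(h) = -82 - 1*6 = -82 - 6 = -88)
q(Q(11, -6))*C(-3, 5) = -88*(-4) = 352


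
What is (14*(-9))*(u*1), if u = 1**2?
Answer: -126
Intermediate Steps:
u = 1
(14*(-9))*(u*1) = (14*(-9))*(1*1) = -126*1 = -126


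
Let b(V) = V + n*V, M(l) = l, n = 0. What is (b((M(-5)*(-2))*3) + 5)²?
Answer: 1225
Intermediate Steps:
b(V) = V (b(V) = V + 0*V = V + 0 = V)
(b((M(-5)*(-2))*3) + 5)² = (-5*(-2)*3 + 5)² = (10*3 + 5)² = (30 + 5)² = 35² = 1225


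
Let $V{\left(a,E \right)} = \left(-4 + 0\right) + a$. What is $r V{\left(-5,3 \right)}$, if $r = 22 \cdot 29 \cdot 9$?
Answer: $-51678$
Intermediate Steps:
$r = 5742$ ($r = 638 \cdot 9 = 5742$)
$V{\left(a,E \right)} = -4 + a$
$r V{\left(-5,3 \right)} = 5742 \left(-4 - 5\right) = 5742 \left(-9\right) = -51678$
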